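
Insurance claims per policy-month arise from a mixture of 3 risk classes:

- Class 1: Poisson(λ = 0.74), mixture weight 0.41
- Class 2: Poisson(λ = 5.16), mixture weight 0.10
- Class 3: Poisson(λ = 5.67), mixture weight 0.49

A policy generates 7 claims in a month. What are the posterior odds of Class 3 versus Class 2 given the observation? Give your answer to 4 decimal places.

The posterior odds equal the prior odds times the likelihood ratio: (π_i/π_j)·(f_i(x)/f_j(x)).
Evaluate each component's likelihood at the observed value:
  L_1 = e^(−0.74)·0.74^7/7! = 1.15031e-05
  L_2 = e^(−5.16)·5.16^7/7! = 0.110958
  L_3 = e^(−5.67)·5.67^7/7! = 0.128885
Posterior odds = (π_3·L_3) / (π_2·L_2) = (0.49·0.128885) / (0.10·0.110958) = 0.0631535 / 0.0110958 ≈ 5.6917

5.6917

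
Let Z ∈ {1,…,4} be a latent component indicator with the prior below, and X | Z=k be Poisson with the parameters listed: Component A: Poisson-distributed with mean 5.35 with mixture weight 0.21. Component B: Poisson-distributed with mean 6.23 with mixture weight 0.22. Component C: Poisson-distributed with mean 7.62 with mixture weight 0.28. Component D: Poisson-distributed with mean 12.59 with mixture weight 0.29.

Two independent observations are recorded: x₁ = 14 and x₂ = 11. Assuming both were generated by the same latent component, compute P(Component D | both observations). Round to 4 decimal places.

P(component k | x) = P(Z=k)·f_k(x) / marginal(x), where marginal(x) = Σ_j P(Z=j)·f_j(x).
Since both observations come from the same component, the likelihood for component k is f_k(x₁)·f_k(x₂).
  p_A = [e^(−5.35)·5.35^14/14! = 0.000857174] × [0.0122253] = 1.04792e-05
  p_B = [e^(−6.23)·6.23^14/14! = 0.00299757] × [0.0270744] = 8.11573e-05
  p_C = [e^(−7.62)·7.62^14/14! = 0.012521] × [0.0618052] = 0.00077386
  p_D = [e^(−12.59)·12.59^14/14! = 0.0982165] × [0.107488] = 0.0105571
Multiply by the mixture weights:
  P(Z=A)·p_A = 0.21 × 1.04792e-05 = 2.20064e-06
  P(Z=B)·p_B = 0.22 × 8.11573e-05 = 1.78546e-05
  P(Z=C)·p_C = 0.28 × 0.00077386 = 0.000216681
  P(Z=D)·p_D = 0.29 × 0.0105571 = 0.00306156
Sum: 2.20064e-06 + 1.78546e-05 + 0.000216681 + 0.00306156 = 0.00329829
P(Component D | data) = 0.00306156 / 0.00329829 ≈ 0.9282

0.9282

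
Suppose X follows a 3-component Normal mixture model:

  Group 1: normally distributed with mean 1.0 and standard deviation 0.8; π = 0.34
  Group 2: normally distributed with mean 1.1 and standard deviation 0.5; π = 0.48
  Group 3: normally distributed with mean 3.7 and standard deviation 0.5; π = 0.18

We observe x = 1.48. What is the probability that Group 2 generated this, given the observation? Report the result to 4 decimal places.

The responsibility of component k is P(Z=k) f_k(x) divided by Σ_j P(Z=j) f_j(x).
Normal densities:
  p_1 = (1/(0.8·√(2π)))·exp(−(1.48−1.0)²/(2·0.8²)) = 0.498678·exp(-0.18000) = 0.416531
  p_2 = (1/(0.5·√(2π)))·exp(−(1.48−1.1)²/(2·0.5²)) = 0.797885·exp(-0.28880) = 0.597745
  p_3 = (1/(0.5·√(2π)))·exp(−(1.48−3.7)²/(2·0.5²)) = 0.797885·exp(-9.85680) = 4.1801e-05
Multiply by the mixture weights:
  P(Z=1)·p_1 = 0.34 × 0.416531 = 0.14162
  P(Z=2)·p_2 = 0.48 × 0.597745 = 0.286918
  P(Z=3)·p_3 = 0.18 × 4.1801e-05 = 7.52417e-06
Evidence: 0.14162 + 0.286918 + 7.52417e-06 = 0.428545
So the posterior for Group 2 is 0.286918 / 0.428545 ≈ 0.6695.

0.6695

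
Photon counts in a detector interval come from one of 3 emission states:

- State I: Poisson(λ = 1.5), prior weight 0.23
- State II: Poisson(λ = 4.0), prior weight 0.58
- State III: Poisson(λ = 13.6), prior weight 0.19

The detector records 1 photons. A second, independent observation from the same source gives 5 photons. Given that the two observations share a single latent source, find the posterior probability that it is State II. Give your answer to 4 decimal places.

0.8594

Posterior ∝ prior × likelihood, so P(k | x) ∝ w_k f_k(x); normalise over all components.
Since both observations come from the same component, the likelihood for component k is f_k(x₁)·f_k(x₂).
  L_I = [0.334695] × [0.01412] = 0.00472588
  L_II = [0.0732626] × [0.156293] = 0.0114505
  L_III = [1.68707e-05] × [0.00480959] = 8.11414e-08
Multiply by the mixture weights:
  w_I·L_I = 0.23 × 0.00472588 = 0.00108695
  w_II·L_II = 0.58 × 0.0114505 = 0.00664127
  w_III·L_III = 0.19 × 8.11414e-08 = 1.54169e-08
Sum: 0.00108695 + 0.00664127 + 1.54169e-08 = 0.00772823
P(State II | data) ≈ 0.8594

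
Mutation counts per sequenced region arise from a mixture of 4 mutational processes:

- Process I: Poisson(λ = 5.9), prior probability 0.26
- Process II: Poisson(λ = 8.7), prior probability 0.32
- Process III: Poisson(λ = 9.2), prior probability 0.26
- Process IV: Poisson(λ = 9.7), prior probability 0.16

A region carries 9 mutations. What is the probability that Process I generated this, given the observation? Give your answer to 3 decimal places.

0.150

Apply Bayes' rule: the posterior for each component is proportional to its prior times its likelihood at x.
Poisson probabilities:
  L_I = 0.0653985
  L_II = 0.131084
  L_III = 0.131467
  L_IV = 0.128388
Multiply by the mixture weights:
  P(Z=I)·L_I = 0.26 × 0.0653985 = 0.0170036
  P(Z=II)·L_II = 0.32 × 0.131084 = 0.0419467
  P(Z=III)·L_III = 0.26 × 0.131467 = 0.0341815
  P(Z=IV)·L_IV = 0.16 × 0.128388 = 0.0205422
Normaliser: 0.0170036 + 0.0419467 + 0.0341815 + 0.0205422 = 0.113674
Responsibility of Process I: 0.0170036 / 0.113674 ≈ 0.150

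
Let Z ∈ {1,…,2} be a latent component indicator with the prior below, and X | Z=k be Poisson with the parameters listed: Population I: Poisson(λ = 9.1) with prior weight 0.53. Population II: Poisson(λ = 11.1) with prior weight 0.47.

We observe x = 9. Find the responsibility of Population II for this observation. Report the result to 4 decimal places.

Apply Bayes' rule: the posterior for each component is proportional to its prior times its likelihood at x.
Poisson probabilities:
  p_I = 0.131683
  p_II = 0.106531
Unnormalised posteriors:
  π_I·p_I = 0.53 × 0.131683 = 0.069792
  π_II·p_II = 0.47 × 0.106531 = 0.0500695
Evidence: 0.069792 + 0.0500695 = 0.119861
So the posterior for Population II is 0.0500695 / 0.119861 ≈ 0.4177.

0.4177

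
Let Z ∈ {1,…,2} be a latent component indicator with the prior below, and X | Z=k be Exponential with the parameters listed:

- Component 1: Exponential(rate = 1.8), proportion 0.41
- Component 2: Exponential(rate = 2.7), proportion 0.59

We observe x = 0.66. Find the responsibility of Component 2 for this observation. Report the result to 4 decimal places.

0.5437

By Bayes' theorem, P(k | x) = π_k f_k(x) / Σ_j π_j f_j(x).
Exponential densities:
  f_1 = 1.8·e^(−1.8·0.66) = 1.8·e^(−1.1880) = 0.548695
  f_2 = 2.7·e^(−2.7·0.66) = 2.7·e^(−1.7820) = 0.454413
Multiply by the mixture weights:
  π_1·f_1 = 0.41 × 0.548695 = 0.224965
  π_2·f_2 = 0.59 × 0.454413 = 0.268104
Evidence: 0.224965 + 0.268104 = 0.493069
Responsibility of Component 2: 0.268104 / 0.493069 ≈ 0.5437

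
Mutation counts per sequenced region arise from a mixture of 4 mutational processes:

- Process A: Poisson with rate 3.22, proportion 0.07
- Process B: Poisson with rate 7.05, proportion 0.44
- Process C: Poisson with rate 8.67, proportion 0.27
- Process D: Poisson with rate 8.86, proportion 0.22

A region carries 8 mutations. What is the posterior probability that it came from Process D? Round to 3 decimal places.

Apply Bayes' rule: the posterior for each component is proportional to its prior times its likelihood at x.
Component likelihoods at x = 8 mutations:
  L_A = e^(−3.22)·3.22^8/8! = 0.0114524
  L_B = e^(−7.05)·7.05^8/8! = 0.131285
  L_C = e^(−8.67)·8.67^8/8! = 0.135925
  L_D = e^(−8.86)·8.86^8/8! = 0.13369
Multiply by the mixture weights:
  w_A·L_A = 0.07 × 0.0114524 = 0.000801671
  w_B·L_B = 0.44 × 0.131285 = 0.0577656
  w_C·L_C = 0.27 × 0.135925 = 0.0366997
  w_D·L_D = 0.22 × 0.13369 = 0.0294119
Sum: 0.000801671 + 0.0577656 + 0.0366997 + 0.0294119 = 0.124679
P(Process D | x) = 0.0294119 / 0.124679 ≈ 0.236

0.236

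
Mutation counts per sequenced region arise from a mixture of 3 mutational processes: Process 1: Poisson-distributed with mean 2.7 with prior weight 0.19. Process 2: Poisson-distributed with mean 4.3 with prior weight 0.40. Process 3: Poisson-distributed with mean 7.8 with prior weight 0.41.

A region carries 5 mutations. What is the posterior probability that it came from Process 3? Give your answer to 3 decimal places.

0.331

Posterior ∝ prior × likelihood, so P(k | x) ∝ π_k f_k(x); normalise over all components.
Component likelihoods at x = 5 mutations:
  L_1 = e^(−2.7)·2.7^5/5! = 0.0803605
  L_2 = e^(−4.3)·4.3^5/5! = 0.166224
  L_3 = e^(−7.8)·7.8^5/5! = 0.0985814
Weight by the priors:
  π_1·L_1 = 0.19 × 0.0803605 = 0.0152685
  π_2·L_2 = 0.40 × 0.166224 = 0.0664898
  π_3·L_3 = 0.41 × 0.0985814 = 0.0404184
Denominator: 0.0152685 + 0.0664898 + 0.0404184 = 0.122177
P(Process 3 | 5 mutations) = 0.0404184 / 0.122177 ≈ 0.331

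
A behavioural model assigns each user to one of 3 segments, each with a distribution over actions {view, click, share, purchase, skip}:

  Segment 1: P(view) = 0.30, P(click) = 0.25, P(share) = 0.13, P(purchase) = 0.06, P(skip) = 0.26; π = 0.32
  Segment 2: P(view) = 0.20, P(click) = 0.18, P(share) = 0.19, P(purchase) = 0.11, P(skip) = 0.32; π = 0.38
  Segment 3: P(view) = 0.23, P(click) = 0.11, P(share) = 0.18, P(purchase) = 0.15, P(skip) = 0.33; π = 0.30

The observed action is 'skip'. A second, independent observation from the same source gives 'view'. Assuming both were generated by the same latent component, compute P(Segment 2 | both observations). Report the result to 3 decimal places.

By Bayes' theorem, P(k | x) = π_k f_k(x) / Σ_j π_j f_j(x).
Since both observations come from the same component, the likelihood for component k is f_k(x₁)·f_k(x₂).
  f_1 = [P(skip | comp) = 0.26] × [0.3] = 0.078
  f_2 = [P(skip | comp) = 0.32] × [0.2] = 0.064
  f_3 = [P(skip | comp) = 0.33] × [0.23] = 0.0759
Prior × likelihood for each component:
  π_1·f_1 = 0.32 × 0.078 = 0.02496
  π_2·f_2 = 0.38 × 0.064 = 0.02432
  π_3·f_3 = 0.30 × 0.0759 = 0.02277
Evidence: 0.02496 + 0.02432 + 0.02277 = 0.07205
Responsibility of Segment 2: 0.02432 / 0.07205 ≈ 0.338

0.338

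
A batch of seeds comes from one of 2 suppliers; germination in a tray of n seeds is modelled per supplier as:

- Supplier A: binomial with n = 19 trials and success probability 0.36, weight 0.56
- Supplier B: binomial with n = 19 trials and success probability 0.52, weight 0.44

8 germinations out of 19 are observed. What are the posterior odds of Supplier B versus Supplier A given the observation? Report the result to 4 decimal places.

0.6288

The posterior odds equal the prior odds times the likelihood ratio: (P(Z=i)/P(Z=j))·(f_i(x)/f_j(x)).
Binomial probabilities:
  L_A = 0.157332
  L_B = 0.125921
Odds = (0.44/0.56) × (0.125921/0.157332) = 0.785714 × 0.800351 ≈ 0.6288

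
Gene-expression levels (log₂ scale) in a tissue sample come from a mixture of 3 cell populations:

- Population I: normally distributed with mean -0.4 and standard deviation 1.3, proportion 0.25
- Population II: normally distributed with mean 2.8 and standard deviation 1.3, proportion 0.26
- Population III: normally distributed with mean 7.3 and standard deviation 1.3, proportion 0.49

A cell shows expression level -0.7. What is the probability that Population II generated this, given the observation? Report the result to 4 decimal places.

0.0277

Apply Bayes' rule: the posterior for each component is proportional to its prior times its likelihood at x.
Evaluate each component's likelihood at the observed value:
  L_I = 0.298815
  L_II = 0.00818409
  L_III = 1.83501e-09
Prior × likelihood for each component:
  w_I·L_I = 0.25 × 0.298815 = 0.0747038
  w_II·L_II = 0.26 × 0.00818409 = 0.00212786
  w_III·L_III = 0.49 × 1.83501e-09 = 8.99157e-10
Normaliser: 0.0747038 + 0.00212786 + 8.99157e-10 = 0.0768317
Responsibility of Population II: 0.00212786 / 0.0768317 ≈ 0.0277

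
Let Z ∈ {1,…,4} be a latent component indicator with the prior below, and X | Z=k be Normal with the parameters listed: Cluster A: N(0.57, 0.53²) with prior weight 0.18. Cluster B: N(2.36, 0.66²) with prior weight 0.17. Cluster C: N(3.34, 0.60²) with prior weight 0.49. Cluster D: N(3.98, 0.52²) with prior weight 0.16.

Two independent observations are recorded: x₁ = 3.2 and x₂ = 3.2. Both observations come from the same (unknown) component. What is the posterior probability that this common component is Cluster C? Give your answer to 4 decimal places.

Posterior ∝ prior × likelihood, so P(k | x) ∝ w_k f_k(x); normalise over all components.
Since both observations come from the same component, the likelihood for component k is f_k(x₁)·f_k(x₂).
  L_A = [(1/(0.53·√(2π)))·exp(−(3.2−0.57)²/(2·0.53²)) = 0.752721·exp(-12.31203) = 3.38522e-06] × [3.38522e-06] = 1.14597e-11
  L_B = [(1/(0.66·√(2π)))·exp(−(3.2−2.36)²/(2·0.66²)) = 0.604458·exp(-0.80992) = 0.26892] × [0.26892] = 0.0723181
  L_C = [(1/(0.60·√(2π)))·exp(−(3.2−3.34)²/(2·0.60²)) = 0.664904·exp(-0.02722) = 0.647048] × [0.647048] = 0.418671
  L_D = [(1/(0.52·√(2π)))·exp(−(3.2−3.98)²/(2·0.52²)) = 0.767197·exp(-1.12500) = 0.249072] × [0.249072] = 0.062037
Multiply by the mixture weights:
  w_A·L_A = 0.18 × 1.14597e-11 = 2.06274e-12
  w_B·L_B = 0.17 × 0.0723181 = 0.0122941
  w_C·L_C = 0.49 × 0.418671 = 0.205149
  w_D·L_D = 0.16 × 0.062037 = 0.00992592
Evidence: 2.06274e-12 + 0.0122941 + 0.205149 + 0.00992592 = 0.227369
Responsibility of Cluster C: 0.205149 / 0.227369 ≈ 0.9023

0.9023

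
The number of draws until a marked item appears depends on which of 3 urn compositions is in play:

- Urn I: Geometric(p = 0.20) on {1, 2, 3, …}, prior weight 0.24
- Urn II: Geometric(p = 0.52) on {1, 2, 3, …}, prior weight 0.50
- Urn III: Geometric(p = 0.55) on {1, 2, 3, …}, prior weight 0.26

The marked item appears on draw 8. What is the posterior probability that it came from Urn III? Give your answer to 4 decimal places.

P(component k | x) = w_k·f_k(x) / marginal(x), where marginal(x) = Σ_j w_j·f_j(x).
Component likelihoods at x = 8:
  L_I = 0.20·(1−0.20)^7 = 0.20·0.209715 = 0.041943
  L_II = 0.52·(1−0.52)^7 = 0.52·0.00587068 = 0.00305276
  L_III = 0.55·(1−0.55)^7 = 0.55·0.00373669 = 0.00205518
Prior × likelihood for each component:
  w_I·L_I = 0.24 × 0.041943 = 0.0100663
  w_II·L_II = 0.50 × 0.00305276 = 0.00152638
  w_III·L_III = 0.26 × 0.00205518 = 0.000534347
Sum: 0.0100663 + 0.00152638 + 0.000534347 = 0.0121271
Responsibility of Urn III: 0.000534347 / 0.0121271 ≈ 0.0441

0.0441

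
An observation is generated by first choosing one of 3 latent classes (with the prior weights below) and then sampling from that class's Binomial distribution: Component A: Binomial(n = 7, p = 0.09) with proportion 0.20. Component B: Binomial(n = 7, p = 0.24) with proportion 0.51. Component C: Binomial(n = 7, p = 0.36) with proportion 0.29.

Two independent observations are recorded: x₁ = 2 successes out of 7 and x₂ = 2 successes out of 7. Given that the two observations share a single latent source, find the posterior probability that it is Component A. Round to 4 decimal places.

By Bayes' theorem, P(k | x) = π_k f_k(x) / Σ_j π_j f_j(x).
Since both observations come from the same component, the likelihood for component k is f_k(x₁)·f_k(x₂).
  p_A = [C(7,2)·0.09^2·0.91^5 = 21·0.0081·0.624032 = 0.106148] × [0.106148] = 0.0112674
  p_B = [C(7,2)·0.24^2·0.76^5 = 21·0.0576·0.253553 = 0.306697] × [0.306697] = 0.0940631
  p_C = [C(7,2)·0.36^2·0.64^5 = 21·0.1296·0.107374 = 0.29223] × [0.29223] = 0.0853981
Weight by the priors:
  π_A·p_A = 0.20 × 0.0112674 = 0.00225347
  π_B·p_B = 0.51 × 0.0940631 = 0.0479722
  π_C·p_C = 0.29 × 0.0853981 = 0.0247655
Evidence: 0.00225347 + 0.0479722 + 0.0247655 = 0.0749911
So the posterior for Component A is 0.00225347 / 0.0749911 ≈ 0.0300.

0.0300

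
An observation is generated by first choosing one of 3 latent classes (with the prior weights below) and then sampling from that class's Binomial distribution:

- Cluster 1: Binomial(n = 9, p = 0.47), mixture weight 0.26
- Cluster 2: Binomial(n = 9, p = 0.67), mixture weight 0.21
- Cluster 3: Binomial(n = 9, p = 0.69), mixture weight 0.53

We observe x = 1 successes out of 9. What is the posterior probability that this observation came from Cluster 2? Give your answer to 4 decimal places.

Apply Bayes' rule: the posterior for each component is proportional to its prior times its likelihood at x.
Binomial probabilities:
  f_1 = C(9,1)·0.47^1·0.53^8 = 9·0.47·0.00622597 = 0.0263358
  f_2 = C(9,1)·0.67^1·0.33^8 = 9·0.67·0.000140641 = 0.000848064
  f_3 = C(9,1)·0.69^1·0.31^8 = 9·0.69·8.52891e-05 = 0.000529645
Multiply by the mixture weights:
  P(Z=1)·f_1 = 0.26 × 0.0263358 = 0.00684732
  P(Z=2)·f_2 = 0.21 × 0.000848064 = 0.000178094
  P(Z=3)·f_3 = 0.53 × 0.000529645 = 0.000280712
Denominator: 0.00684732 + 0.000178094 + 0.000280712 = 0.00730613
Responsibility of Cluster 2: 0.000178094 / 0.00730613 ≈ 0.0244

0.0244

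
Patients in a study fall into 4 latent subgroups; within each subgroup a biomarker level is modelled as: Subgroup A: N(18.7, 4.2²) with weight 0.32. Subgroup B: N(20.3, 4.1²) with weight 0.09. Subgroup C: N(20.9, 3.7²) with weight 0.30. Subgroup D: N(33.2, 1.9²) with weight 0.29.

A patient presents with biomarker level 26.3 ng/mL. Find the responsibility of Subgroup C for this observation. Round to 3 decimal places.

0.553

P(component k | x) = P(Z=k)·f_k(x) / marginal(x), where marginal(x) = Σ_j P(Z=j)·f_j(x).
Normal densities:
  f_A = (1/(4.2·√(2π)))·exp(−(26.3−18.7)²/(2·4.2²)) = 0.094986·exp(-1.63719) = 0.0184773
  f_B = (1/(4.1·√(2π)))·exp(−(26.3−20.3)²/(2·4.1²)) = 0.097303·exp(-1.07079) = 0.0333494
  f_C = (1/(3.7·√(2π)))·exp(−(26.3−20.9)²/(2·3.7²)) = 0.107822·exp(-1.06501) = 0.0371689
  f_D = (1/(1.9·√(2π)))·exp(−(26.3−33.2)²/(2·1.9²)) = 0.209970·exp(-6.59418) = 0.000287302
Unnormalised posteriors:
  P(Z=A)·f_A = 0.32 × 0.0184773 = 0.00591274
  P(Z=B)·f_B = 0.09 × 0.0333494 = 0.00300144
  P(Z=C)·f_C = 0.30 × 0.0371689 = 0.0111507
  P(Z=D)·f_D = 0.29 × 0.000287302 = 8.33177e-05
Evidence: 0.00591274 + 0.00300144 + 0.0111507 + 8.33177e-05 = 0.0201482
P(Subgroup C | the observation) ≈ 0.553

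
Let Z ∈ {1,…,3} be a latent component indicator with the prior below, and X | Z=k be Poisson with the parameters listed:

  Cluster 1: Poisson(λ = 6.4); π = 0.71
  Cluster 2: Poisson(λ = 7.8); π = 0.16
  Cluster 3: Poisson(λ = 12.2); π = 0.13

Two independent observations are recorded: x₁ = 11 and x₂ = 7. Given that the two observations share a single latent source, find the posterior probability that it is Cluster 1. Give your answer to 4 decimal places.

0.5996

Apply Bayes' rule: the posterior for each component is proportional to its prior times its likelihood at x.
Since both observations come from the same component, the likelihood for component k is f_k(x₁)·f_k(x₂).
  L_1 = [0.0307142] × [0.144992] = 0.00445332
  L_2 = [0.0667403] × [0.142802] = 0.00953065
  L_3 = [0.112308] × [0.0401509] = 0.00450926
Prior × likelihood for each component:
  P(Z=1)·L_1 = 0.71 × 0.00445332 = 0.00316186
  P(Z=2)·L_2 = 0.16 × 0.00953065 = 0.0015249
  P(Z=3)·L_3 = 0.13 × 0.00450926 = 0.000586204
Marginal: 0.00316186 + 0.0015249 + 0.000586204 = 0.00527297
So the posterior for Cluster 1 is 0.00316186 / 0.00527297 ≈ 0.5996.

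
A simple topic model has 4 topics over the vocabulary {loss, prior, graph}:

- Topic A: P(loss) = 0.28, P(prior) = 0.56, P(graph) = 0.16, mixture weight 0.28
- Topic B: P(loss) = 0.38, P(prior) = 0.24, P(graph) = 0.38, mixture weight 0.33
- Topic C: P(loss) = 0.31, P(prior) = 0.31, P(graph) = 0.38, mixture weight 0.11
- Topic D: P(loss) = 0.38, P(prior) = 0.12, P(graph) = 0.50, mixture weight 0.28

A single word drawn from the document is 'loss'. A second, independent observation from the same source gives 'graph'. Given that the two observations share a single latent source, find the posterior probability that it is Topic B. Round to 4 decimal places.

The responsibility of component k is w_k f_k(x) divided by Σ_j w_j f_j(x).
Since both observations come from the same component, the likelihood for component k is f_k(x₁)·f_k(x₂).
  p_A = [P(loss | comp) = 0.28] × [0.16] = 0.0448
  p_B = [P(loss | comp) = 0.38] × [0.38] = 0.1444
  p_C = [P(loss | comp) = 0.31] × [0.38] = 0.1178
  p_D = [P(loss | comp) = 0.38] × [0.5] = 0.19
Prior × likelihood for each component:
  w_A·p_A = 0.28 × 0.0448 = 0.012544
  w_B·p_B = 0.33 × 0.1444 = 0.047652
  w_C·p_C = 0.11 × 0.1178 = 0.012958
  w_D·p_D = 0.28 × 0.19 = 0.0532
Marginal: 0.012544 + 0.047652 + 0.012958 + 0.0532 = 0.126354
So the posterior for Topic B is 0.047652 / 0.126354 ≈ 0.3771.

0.3771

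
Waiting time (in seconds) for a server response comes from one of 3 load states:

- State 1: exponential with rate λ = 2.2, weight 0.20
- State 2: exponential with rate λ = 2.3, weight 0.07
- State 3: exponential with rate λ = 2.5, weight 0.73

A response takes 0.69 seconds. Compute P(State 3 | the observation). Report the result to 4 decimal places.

The responsibility of component k is π_k f_k(x) divided by Σ_j π_j f_j(x).
Evaluate each component's likelihood at the observed value:
  L_1 = 2.2·e^(−2.2·0.69) = 2.2·e^(−1.5180) = 0.482129
  L_2 = 2.3·e^(−2.3·0.69) = 2.3·e^(−1.5870) = 0.470438
  L_3 = 2.5·e^(−2.5·0.69) = 2.5·e^(−1.7250) = 0.445433
Prior × likelihood for each component:
  π_1·L_1 = 0.20 × 0.482129 = 0.0964259
  π_2·L_2 = 0.07 × 0.470438 = 0.0329307
  π_3·L_3 = 0.73 × 0.445433 = 0.325166
Denominator: 0.0964259 + 0.0329307 + 0.325166 = 0.454522
P(State 3 | the observation) ≈ 0.7154

0.7154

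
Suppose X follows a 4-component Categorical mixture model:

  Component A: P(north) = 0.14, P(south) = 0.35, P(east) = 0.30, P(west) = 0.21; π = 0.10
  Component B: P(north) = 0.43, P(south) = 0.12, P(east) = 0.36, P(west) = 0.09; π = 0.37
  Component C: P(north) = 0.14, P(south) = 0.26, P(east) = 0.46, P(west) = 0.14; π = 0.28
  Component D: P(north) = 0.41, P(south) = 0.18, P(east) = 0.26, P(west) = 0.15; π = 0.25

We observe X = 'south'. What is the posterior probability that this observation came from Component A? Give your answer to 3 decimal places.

The responsibility of component k is w_k f_k(x) divided by Σ_j w_j f_j(x).
Categorical probabilities:
  L_A = P(south | comp) = 0.35
  L_B = P(south | comp) = 0.12
  L_C = P(south | comp) = 0.26
  L_D = P(south | comp) = 0.18
Unnormalised posteriors:
  w_A·L_A = 0.10 × 0.35 = 0.035
  w_B·L_B = 0.37 × 0.12 = 0.0444
  w_C·L_C = 0.28 × 0.26 = 0.0728
  w_D·L_D = 0.25 × 0.18 = 0.045
Normaliser: 0.035 + 0.0444 + 0.0728 + 0.045 = 0.1972
P(Component A | x) = 0.035 / 0.1972 ≈ 0.177

0.177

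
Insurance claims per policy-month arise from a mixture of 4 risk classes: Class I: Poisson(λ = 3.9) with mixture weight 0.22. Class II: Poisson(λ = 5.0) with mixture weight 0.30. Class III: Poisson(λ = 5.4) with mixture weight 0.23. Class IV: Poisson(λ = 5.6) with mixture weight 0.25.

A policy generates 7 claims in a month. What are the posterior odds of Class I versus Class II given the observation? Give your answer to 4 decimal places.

Only the two components matter; the odds are (π_i f_i(x)) / (π_j f_j(x)).
Component likelihoods at x = 7 claims:
  L_I = e^(−3.9)·3.9^7/7! = 0.0551154
  L_II = e^(−5.0)·5.0^7/7! = 0.104445
  L_III = e^(−5.4)·5.4^7/7! = 0.119987
  L_IV = e^(−5.6)·5.6^7/7! = 0.126717
0.0121254 / 0.0313335 ≈ 0.3870

0.3870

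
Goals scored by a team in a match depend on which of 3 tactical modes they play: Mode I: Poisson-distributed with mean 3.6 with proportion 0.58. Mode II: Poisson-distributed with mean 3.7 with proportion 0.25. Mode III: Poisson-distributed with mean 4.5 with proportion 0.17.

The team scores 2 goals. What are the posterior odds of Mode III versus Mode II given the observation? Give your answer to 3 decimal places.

Since P(k|x) ∝ w_k f_k(x), the posterior odds are w_i f_i(x) / (w_j f_j(x)).
Poisson probabilities:
  f_I = e^(−3.6)·3.6^2/2! = 0.177058
  f_II = e^(−3.7)·3.7^2/2! = 0.169233
  f_III = e^(−4.5)·4.5^2/2! = 0.112479
Posterior odds = (w_III·f_III) / (w_II·f_II) = (0.17·0.112479) / (0.25·0.169233) = 0.0191214 / 0.0423081 ≈ 0.452

0.452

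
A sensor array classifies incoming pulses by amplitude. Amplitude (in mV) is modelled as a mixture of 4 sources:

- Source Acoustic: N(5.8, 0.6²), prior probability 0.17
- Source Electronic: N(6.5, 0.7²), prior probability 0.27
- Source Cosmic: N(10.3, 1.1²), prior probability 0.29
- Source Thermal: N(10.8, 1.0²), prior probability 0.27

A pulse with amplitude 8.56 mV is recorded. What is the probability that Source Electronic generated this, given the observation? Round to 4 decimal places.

0.0495

Apply Bayes' rule: the posterior for each component is proportional to its prior times its likelihood at x.
Component likelihoods at x = 8.56 mV:
  p_Acoustic = (1/(0.6·√(2π)))·exp(−(8.56−5.8)²/(2·0.6²)) = 0.664904·exp(-10.58000) = 1.69014e-05
  p_Electronic = (1/(0.7·√(2π)))·exp(−(8.56−6.5)²/(2·0.7²)) = 0.569918·exp(-4.33020) = 0.00750288
  p_Cosmic = (1/(1.1·√(2π)))·exp(−(8.56−10.3)²/(2·1.1²)) = 0.362675·exp(-1.25107) = 0.103796
  p_Thermal = (1/(1.0·√(2π)))·exp(−(8.56−10.8)²/(2·1.0²)) = 0.398942·exp(-2.50880) = 0.0324603
Multiply by the mixture weights:
  P(Z=Acoustic)·p_Acoustic = 0.17 × 1.69014e-05 = 2.87324e-06
  P(Z=Electronic)·p_Electronic = 0.27 × 0.00750288 = 0.00202578
  P(Z=Cosmic)·p_Cosmic = 0.29 × 0.103796 = 0.030101
  P(Z=Thermal)·p_Thermal = 0.27 × 0.0324603 = 0.00876427
Denominator: 2.87324e-06 + 0.00202578 + 0.030101 + 0.00876427 = 0.0408939
P(Source Electronic | data) = 0.00202578 / 0.0408939 ≈ 0.0495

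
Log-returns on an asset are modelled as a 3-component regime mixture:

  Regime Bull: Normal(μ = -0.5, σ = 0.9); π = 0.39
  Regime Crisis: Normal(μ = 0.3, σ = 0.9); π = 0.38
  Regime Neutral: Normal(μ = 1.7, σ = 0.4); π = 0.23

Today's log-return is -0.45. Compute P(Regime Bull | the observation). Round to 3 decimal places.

By Bayes' theorem, P(k | x) = w_k f_k(x) / Σ_j w_j f_j(x).
Evaluate each component's likelihood at the observed value:
  L_Bull = (1/(0.9·√(2π)))·exp(−(-0.45−-0.5)²/(2·0.9²)) = 0.443269·exp(-0.00154) = 0.442586
  L_Crisis = (1/(0.9·√(2π)))·exp(−(-0.45−0.3)²/(2·0.9²)) = 0.443269·exp(-0.34722) = 0.313235
  L_Neutral = (1/(0.4·√(2π)))·exp(−(-0.45−1.7)²/(2·0.4²)) = 0.997356·exp(-14.44531) = 5.31289e-07
Unnormalised posteriors:
  w_Bull·L_Bull = 0.39 × 0.442586 = 0.172608
  w_Crisis·L_Crisis = 0.38 × 0.313235 = 0.119029
  w_Neutral·L_Neutral = 0.23 × 5.31289e-07 = 1.22196e-07
Evidence: 0.172608 + 0.119029 + 1.22196e-07 = 0.291638
P(Regime Bull | the observation) = 0.172608 / 0.291638 ≈ 0.592

0.592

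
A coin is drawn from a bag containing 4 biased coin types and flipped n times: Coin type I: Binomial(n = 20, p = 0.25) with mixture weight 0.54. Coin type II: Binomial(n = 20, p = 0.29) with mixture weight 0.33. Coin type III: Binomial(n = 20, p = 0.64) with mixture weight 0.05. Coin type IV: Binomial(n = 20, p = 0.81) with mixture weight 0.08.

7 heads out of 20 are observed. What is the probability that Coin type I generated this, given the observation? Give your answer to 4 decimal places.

The responsibility of component k is P(Z=k) f_k(x) divided by Σ_j P(Z=j) f_j(x).
Component likelihoods at x = 7 heads out of 20:
  L_I = C(20,7)·0.25^7·0.75^13 = 77520·6.10352e-05·0.0237573 = 0.112406
  L_II = C(20,7)·0.29^7·0.71^13 = 77520·0.000172499·0.0116509 = 0.155797
  L_III = C(20,7)·0.64^7·0.36^13 = 77520·0.0439805·1.70582e-06 = 0.00581575
  L_IV = C(20,7)·0.81^7·0.19^13 = 77520·0.228768·4.2053e-10 = 7.45771e-06
Prior × likelihood for each component:
  P(Z=I)·L_I = 0.54 × 0.112406 = 0.0606993
  P(Z=II)·L_II = 0.33 × 0.155797 = 0.0514129
  P(Z=III)·L_III = 0.05 × 0.00581575 = 0.000290788
  P(Z=IV)·L_IV = 0.08 × 7.45771e-06 = 5.96617e-07
Marginal: 0.0606993 + 0.0514129 + 0.000290788 + 5.96617e-07 = 0.112404
P(Coin type I | 7 heads out of 20) ≈ 0.5400

0.5400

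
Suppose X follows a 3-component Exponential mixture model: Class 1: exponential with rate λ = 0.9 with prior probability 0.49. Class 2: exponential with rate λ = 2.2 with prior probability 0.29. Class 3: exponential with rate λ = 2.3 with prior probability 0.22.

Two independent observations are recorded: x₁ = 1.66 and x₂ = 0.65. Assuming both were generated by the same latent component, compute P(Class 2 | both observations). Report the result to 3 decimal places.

The responsibility of component k is π_k f_k(x) divided by Σ_j π_j f_j(x).
Since both observations come from the same component, the likelihood for component k is f_k(x₁)·f_k(x₂).
  L_1 = [0.9·e^(−0.9·1.66) = 0.9·e^(−1.4940) = 0.202026] × [0.501395] = 0.101295
  L_2 = [2.2·e^(−2.2·1.66) = 2.2·e^(−3.6520) = 0.0570662] × [0.52648] = 0.0300442
  L_3 = [2.3·e^(−2.3·1.66) = 2.3·e^(−3.8180) = 0.0505349] × [0.515772] = 0.0260645
Prior × likelihood for each component:
  π_1·L_1 = 0.49 × 0.101295 = 0.0496344
  π_2·L_2 = 0.29 × 0.0300442 = 0.00871282
  π_3·L_3 = 0.22 × 0.0260645 = 0.00573419
Evidence: 0.0496344 + 0.00871282 + 0.00573419 = 0.0640814
So the posterior for Class 2 is 0.00871282 / 0.0640814 ≈ 0.136.

0.136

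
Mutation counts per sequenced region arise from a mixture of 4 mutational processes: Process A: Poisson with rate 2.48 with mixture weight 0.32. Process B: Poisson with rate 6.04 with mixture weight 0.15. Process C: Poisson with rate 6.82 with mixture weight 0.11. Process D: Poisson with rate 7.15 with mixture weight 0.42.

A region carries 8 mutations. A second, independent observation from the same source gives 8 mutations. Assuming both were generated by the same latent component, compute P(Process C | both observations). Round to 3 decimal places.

Apply Bayes' rule: the posterior for each component is proportional to its prior times its likelihood at x.
Since both observations come from the same component, the likelihood for component k is f_k(x₁)·f_k(x₂).
  f_A = [e^(−2.48)·2.48^8/8! = 0.00297196] × [0.00297196] = 8.83253e-06
  f_B = [e^(−6.04)·6.04^8/8! = 0.104625] × [0.104625] = 0.0109464
  f_C = [e^(−6.82)·6.82^8/8! = 0.126726] × [0.126726] = 0.0160595
  f_D = [e^(−7.15)·7.15^8/8! = 0.13296] × [0.13296] = 0.0176785
Prior × likelihood for each component:
  π_A·f_A = 0.32 × 8.83253e-06 = 2.82641e-06
  π_B·f_B = 0.15 × 0.0109464 = 0.00164196
  π_C·f_C = 0.11 × 0.0160595 = 0.00176655
  π_D·f_D = 0.42 × 0.0176785 = 0.00742495
Evidence: 2.82641e-06 + 0.00164196 + 0.00176655 + 0.00742495 = 0.0108363
P(Process C | x₁,x₂) = 0.00176655 / 0.0108363 ≈ 0.163

0.163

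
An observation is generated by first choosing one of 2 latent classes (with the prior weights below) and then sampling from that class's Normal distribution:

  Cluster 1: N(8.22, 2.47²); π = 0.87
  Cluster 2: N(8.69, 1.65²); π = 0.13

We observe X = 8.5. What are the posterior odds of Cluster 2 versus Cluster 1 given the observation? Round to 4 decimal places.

0.2236

Posterior odds = (P(Z=i) f_i(x)) / (P(Z=j) f_j(x)); the normalising sum cancels.
Component likelihoods at x = 8.5:
  p_1 = 0.160481
  p_2 = 0.240185
Odds = (0.13/0.87) × (0.240185/0.160481) = 0.149425 × 1.49666 ≈ 0.2236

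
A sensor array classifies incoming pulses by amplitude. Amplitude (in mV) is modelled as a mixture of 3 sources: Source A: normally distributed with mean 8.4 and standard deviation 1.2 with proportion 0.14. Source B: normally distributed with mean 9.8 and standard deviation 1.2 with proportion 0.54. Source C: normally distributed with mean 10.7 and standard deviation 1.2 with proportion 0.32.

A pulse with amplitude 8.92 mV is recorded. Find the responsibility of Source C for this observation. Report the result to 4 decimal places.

0.1647

The responsibility of component k is P(Z=k) f_k(x) divided by Σ_j P(Z=j) f_j(x).
Component likelihoods at x = 8.92 mV:
  L_A = (1/(1.2·√(2π)))·exp(−(8.92−8.4)²/(2·1.2²)) = 0.332452·exp(-0.09389) = 0.302659
  L_B = (1/(1.2·√(2π)))·exp(−(8.92−9.8)²/(2·1.2²)) = 0.332452·exp(-0.26889) = 0.254069
  L_C = (1/(1.2·√(2π)))·exp(−(8.92−10.7)²/(2·1.2²)) = 0.332452·exp(-1.10014) = 0.110648
Unnormalised posteriors:
  P(Z=A)·L_A = 0.14 × 0.302659 = 0.0423722
  P(Z=B)·L_B = 0.54 × 0.254069 = 0.137197
  P(Z=C)·L_C = 0.32 × 0.110648 = 0.0354074
Denominator: 0.0423722 + 0.137197 + 0.0354074 = 0.214977
P(Source C | the observation) ≈ 0.1647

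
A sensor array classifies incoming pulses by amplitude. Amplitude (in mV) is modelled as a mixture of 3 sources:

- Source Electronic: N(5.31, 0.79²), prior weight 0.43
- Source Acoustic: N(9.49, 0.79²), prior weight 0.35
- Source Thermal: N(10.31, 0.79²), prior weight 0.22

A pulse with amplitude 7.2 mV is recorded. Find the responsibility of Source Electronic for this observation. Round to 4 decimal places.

P(component k | x) = π_k·f_k(x) / marginal(x), where marginal(x) = Σ_j π_j·f_j(x).
Evaluate each component's likelihood at the observed value:
  L_Electronic = (1/(0.79·√(2π)))·exp(−(7.2−5.31)²/(2·0.79²)) = 0.504990·exp(-2.86180) = 0.0288681
  L_Acoustic = (1/(0.79·√(2π)))·exp(−(7.2−9.49)²/(2·0.79²)) = 0.504990·exp(-4.20133) = 0.00756256
  L_Thermal = (1/(0.79·√(2π)))·exp(−(7.2−10.31)²/(2·0.79²)) = 0.504990·exp(-7.74884) = 0.000217774
Unnormalised posteriors:
  π_Electronic·L_Electronic = 0.43 × 0.0288681 = 0.0124133
  π_Acoustic·L_Acoustic = 0.35 × 0.00756256 = 0.00264689
  π_Thermal·L_Thermal = 0.22 × 0.000217774 = 4.79102e-05
Evidence: 0.0124133 + 0.00264689 + 4.79102e-05 = 0.0151081
So the posterior for Source Electronic is 0.0124133 / 0.0151081 ≈ 0.8216.

0.8216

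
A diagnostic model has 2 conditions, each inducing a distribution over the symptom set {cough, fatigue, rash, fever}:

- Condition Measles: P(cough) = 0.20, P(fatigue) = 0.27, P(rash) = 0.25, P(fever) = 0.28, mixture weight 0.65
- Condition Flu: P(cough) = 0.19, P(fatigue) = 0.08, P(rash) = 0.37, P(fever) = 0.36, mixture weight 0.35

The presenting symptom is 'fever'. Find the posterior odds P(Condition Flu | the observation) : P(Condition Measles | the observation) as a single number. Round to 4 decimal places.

0.6923

Since P(k|x) ∝ w_k f_k(x), the posterior odds are w_i f_i(x) / (w_j f_j(x)).
Component likelihoods at x = 'fever':
  f_Measles = 0.28
  f_Flu = 0.36
Posterior odds = (w_Flu·f_Flu) / (w_Measles·f_Measles) = (0.35·0.36) / (0.65·0.28) = 0.126 / 0.182 ≈ 0.6923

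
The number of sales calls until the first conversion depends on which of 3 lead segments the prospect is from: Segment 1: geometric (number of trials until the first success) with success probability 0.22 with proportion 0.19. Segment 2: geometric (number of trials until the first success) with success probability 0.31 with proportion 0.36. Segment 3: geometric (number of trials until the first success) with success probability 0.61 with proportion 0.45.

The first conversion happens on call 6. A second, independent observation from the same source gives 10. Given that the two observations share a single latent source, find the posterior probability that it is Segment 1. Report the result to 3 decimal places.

0.596

Posterior ∝ prior × likelihood, so P(k | x) ∝ π_k f_k(x); normalise over all components.
Since both observations come from the same component, the likelihood for component k is f_k(x₁)·f_k(x₂).
  L_1 = [0.0635178] × [0.0235112] = 0.00149338
  L_2 = [0.048485] × [0.0109901] = 0.000532857
  L_3 = [0.00550368] × [0.000127324] = 7.00752e-07
Unnormalised posteriors:
  π_1·L_1 = 0.19 × 0.00149338 = 0.000283742
  π_2·L_2 = 0.36 × 0.000532857 = 0.000191829
  π_3·L_3 = 0.45 × 7.00752e-07 = 3.15338e-07
Marginal: 0.000283742 + 0.000191829 + 3.15338e-07 = 0.000475886
So the posterior for Segment 1 is 0.000283742 / 0.000475886 ≈ 0.596.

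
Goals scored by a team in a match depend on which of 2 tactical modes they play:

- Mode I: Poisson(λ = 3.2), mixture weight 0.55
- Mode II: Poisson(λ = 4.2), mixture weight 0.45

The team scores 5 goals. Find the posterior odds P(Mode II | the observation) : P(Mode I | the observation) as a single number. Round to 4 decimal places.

Posterior odds = (P(Z=i) f_i(x)) / (P(Z=j) f_j(x)); the normalising sum cancels.
Evaluate each component's likelihood at the observed value:
  f_I = e^(−3.2)·3.2^5/5! = 0.113979
  f_II = e^(−4.2)·4.2^5/5! = 0.163316
0.0734921 / 0.0626887 ≈ 1.1723

1.1723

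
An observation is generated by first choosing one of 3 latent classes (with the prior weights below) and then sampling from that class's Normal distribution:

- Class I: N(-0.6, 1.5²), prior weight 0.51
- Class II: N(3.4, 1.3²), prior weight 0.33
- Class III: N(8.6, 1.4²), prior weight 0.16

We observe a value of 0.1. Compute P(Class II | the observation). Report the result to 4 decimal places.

0.0321

The responsibility of component k is w_k f_k(x) divided by Σ_j w_j f_j(x).
Component likelihoods at x = 0.1:
  L_I = (1/(1.5·√(2π)))·exp(−(0.1−-0.6)²/(2·1.5²)) = 0.265962·exp(-0.10889) = 0.238522
  L_II = (1/(1.3·√(2π)))·exp(−(0.1−3.4)²/(2·1.3²)) = 0.306879·exp(-3.22189) = 0.0122382
  L_III = (1/(1.4·√(2π)))·exp(−(0.1−8.6)²/(2·1.4²)) = 0.284959·exp(-18.43112) = 2.81999e-09
Multiply by the mixture weights:
  w_I·L_I = 0.51 × 0.238522 = 0.121646
  w_II·L_II = 0.33 × 0.0122382 = 0.00403859
  w_III·L_III = 0.16 × 2.81999e-09 = 4.51198e-10
Sum: 0.121646 + 0.00403859 + 4.51198e-10 = 0.125685
So the posterior for Class II is 0.00403859 / 0.125685 ≈ 0.0321.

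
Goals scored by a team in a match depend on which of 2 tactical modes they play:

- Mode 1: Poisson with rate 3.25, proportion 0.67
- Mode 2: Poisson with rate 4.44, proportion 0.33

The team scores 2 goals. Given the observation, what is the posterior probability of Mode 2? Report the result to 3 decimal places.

Posterior ∝ prior × likelihood, so P(k | x) ∝ w_k f_k(x); normalise over all components.
Poisson probabilities:
  p_1 = 0.204776
  p_2 = 0.11627
Weight by the priors:
  w_1·p_1 = 0.67 × 0.204776 = 0.1372
  w_2·p_2 = 0.33 × 0.11627 = 0.0383692
Sum: 0.1372 + 0.0383692 = 0.175569
So the posterior for Mode 2 is 0.0383692 / 0.175569 ≈ 0.219.

0.219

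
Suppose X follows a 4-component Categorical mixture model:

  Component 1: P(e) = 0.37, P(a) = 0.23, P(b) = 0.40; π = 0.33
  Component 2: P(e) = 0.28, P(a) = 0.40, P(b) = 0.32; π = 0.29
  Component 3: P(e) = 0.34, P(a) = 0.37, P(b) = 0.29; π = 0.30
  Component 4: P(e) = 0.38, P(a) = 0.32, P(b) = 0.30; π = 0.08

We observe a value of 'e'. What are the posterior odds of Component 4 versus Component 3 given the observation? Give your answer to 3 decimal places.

0.298

The posterior odds equal the prior odds times the likelihood ratio: (π_i/π_j)·(f_i(x)/f_j(x)).
Evaluate each component's likelihood at the observed value:
  f_1 = P(e | comp) = 0.37
  f_2 = P(e | comp) = 0.28
  f_3 = P(e | comp) = 0.34
  f_4 = P(e | comp) = 0.38
Posterior odds = (π_4·f_4) / (π_3·f_3) = (0.08·0.38) / (0.30·0.34) = 0.0304 / 0.102 ≈ 0.298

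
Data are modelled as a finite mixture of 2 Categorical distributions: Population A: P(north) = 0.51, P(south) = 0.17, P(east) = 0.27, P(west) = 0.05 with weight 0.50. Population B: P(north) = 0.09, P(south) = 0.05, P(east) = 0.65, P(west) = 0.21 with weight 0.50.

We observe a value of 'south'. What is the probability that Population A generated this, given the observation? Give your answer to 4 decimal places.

0.7727

The responsibility of component k is w_k f_k(x) divided by Σ_j w_j f_j(x).
Categorical probabilities:
  p_A = P(south | comp) = 0.17
  p_B = P(south | comp) = 0.05
Prior × likelihood for each component:
  w_A·p_A = 0.50 × 0.17 = 0.085
  w_B·p_B = 0.50 × 0.05 = 0.025
Marginal: 0.085 + 0.025 = 0.11
So the posterior for Population A is 0.085 / 0.11 ≈ 0.7727.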